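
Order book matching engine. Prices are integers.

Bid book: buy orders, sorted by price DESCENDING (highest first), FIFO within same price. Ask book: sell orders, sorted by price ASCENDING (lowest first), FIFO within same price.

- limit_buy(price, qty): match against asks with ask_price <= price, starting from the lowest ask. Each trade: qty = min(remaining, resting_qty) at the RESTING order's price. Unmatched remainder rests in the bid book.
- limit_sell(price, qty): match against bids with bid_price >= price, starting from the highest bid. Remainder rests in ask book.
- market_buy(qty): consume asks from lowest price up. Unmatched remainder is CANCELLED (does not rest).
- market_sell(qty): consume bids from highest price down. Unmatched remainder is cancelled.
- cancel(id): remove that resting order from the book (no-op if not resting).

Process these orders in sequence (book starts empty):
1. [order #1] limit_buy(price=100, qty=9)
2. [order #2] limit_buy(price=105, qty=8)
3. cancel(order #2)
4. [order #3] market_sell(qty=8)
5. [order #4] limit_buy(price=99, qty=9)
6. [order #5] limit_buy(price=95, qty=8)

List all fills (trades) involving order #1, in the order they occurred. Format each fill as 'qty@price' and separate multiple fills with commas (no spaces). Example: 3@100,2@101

Answer: 8@100

Derivation:
After op 1 [order #1] limit_buy(price=100, qty=9): fills=none; bids=[#1:9@100] asks=[-]
After op 2 [order #2] limit_buy(price=105, qty=8): fills=none; bids=[#2:8@105 #1:9@100] asks=[-]
After op 3 cancel(order #2): fills=none; bids=[#1:9@100] asks=[-]
After op 4 [order #3] market_sell(qty=8): fills=#1x#3:8@100; bids=[#1:1@100] asks=[-]
After op 5 [order #4] limit_buy(price=99, qty=9): fills=none; bids=[#1:1@100 #4:9@99] asks=[-]
After op 6 [order #5] limit_buy(price=95, qty=8): fills=none; bids=[#1:1@100 #4:9@99 #5:8@95] asks=[-]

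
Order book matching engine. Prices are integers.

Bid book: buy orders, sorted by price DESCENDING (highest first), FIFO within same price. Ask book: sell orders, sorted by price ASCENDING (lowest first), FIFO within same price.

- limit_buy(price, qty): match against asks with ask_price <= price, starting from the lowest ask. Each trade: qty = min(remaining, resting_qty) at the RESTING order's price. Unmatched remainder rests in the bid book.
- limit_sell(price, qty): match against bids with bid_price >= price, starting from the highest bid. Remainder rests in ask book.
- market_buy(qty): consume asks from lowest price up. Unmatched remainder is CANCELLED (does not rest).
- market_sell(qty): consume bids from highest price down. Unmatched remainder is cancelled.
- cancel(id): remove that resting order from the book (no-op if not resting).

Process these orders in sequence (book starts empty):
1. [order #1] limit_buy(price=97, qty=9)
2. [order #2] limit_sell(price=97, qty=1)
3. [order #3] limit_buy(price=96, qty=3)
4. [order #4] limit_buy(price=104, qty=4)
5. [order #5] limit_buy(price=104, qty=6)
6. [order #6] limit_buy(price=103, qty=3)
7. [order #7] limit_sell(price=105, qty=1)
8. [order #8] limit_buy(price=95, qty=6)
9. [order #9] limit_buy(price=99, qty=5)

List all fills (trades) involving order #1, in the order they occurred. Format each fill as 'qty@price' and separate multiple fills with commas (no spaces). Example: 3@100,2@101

Answer: 1@97

Derivation:
After op 1 [order #1] limit_buy(price=97, qty=9): fills=none; bids=[#1:9@97] asks=[-]
After op 2 [order #2] limit_sell(price=97, qty=1): fills=#1x#2:1@97; bids=[#1:8@97] asks=[-]
After op 3 [order #3] limit_buy(price=96, qty=3): fills=none; bids=[#1:8@97 #3:3@96] asks=[-]
After op 4 [order #4] limit_buy(price=104, qty=4): fills=none; bids=[#4:4@104 #1:8@97 #3:3@96] asks=[-]
After op 5 [order #5] limit_buy(price=104, qty=6): fills=none; bids=[#4:4@104 #5:6@104 #1:8@97 #3:3@96] asks=[-]
After op 6 [order #6] limit_buy(price=103, qty=3): fills=none; bids=[#4:4@104 #5:6@104 #6:3@103 #1:8@97 #3:3@96] asks=[-]
After op 7 [order #7] limit_sell(price=105, qty=1): fills=none; bids=[#4:4@104 #5:6@104 #6:3@103 #1:8@97 #3:3@96] asks=[#7:1@105]
After op 8 [order #8] limit_buy(price=95, qty=6): fills=none; bids=[#4:4@104 #5:6@104 #6:3@103 #1:8@97 #3:3@96 #8:6@95] asks=[#7:1@105]
After op 9 [order #9] limit_buy(price=99, qty=5): fills=none; bids=[#4:4@104 #5:6@104 #6:3@103 #9:5@99 #1:8@97 #3:3@96 #8:6@95] asks=[#7:1@105]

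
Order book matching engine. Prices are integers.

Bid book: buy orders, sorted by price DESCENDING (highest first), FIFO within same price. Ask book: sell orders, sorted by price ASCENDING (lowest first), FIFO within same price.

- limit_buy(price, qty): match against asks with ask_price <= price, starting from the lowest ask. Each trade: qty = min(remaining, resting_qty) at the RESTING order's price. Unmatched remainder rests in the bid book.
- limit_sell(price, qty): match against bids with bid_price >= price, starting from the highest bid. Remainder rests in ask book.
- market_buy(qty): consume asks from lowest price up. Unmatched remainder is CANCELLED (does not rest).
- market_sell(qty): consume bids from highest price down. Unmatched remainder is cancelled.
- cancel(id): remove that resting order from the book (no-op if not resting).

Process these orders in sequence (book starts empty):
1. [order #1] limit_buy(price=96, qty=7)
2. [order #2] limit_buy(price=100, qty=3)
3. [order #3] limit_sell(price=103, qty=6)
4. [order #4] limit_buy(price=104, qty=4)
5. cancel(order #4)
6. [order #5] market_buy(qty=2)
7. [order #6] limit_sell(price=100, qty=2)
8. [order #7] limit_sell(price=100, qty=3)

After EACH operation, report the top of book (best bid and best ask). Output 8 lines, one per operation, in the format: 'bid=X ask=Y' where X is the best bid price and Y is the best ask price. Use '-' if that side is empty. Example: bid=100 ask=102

Answer: bid=96 ask=-
bid=100 ask=-
bid=100 ask=103
bid=100 ask=103
bid=100 ask=103
bid=100 ask=-
bid=100 ask=-
bid=96 ask=100

Derivation:
After op 1 [order #1] limit_buy(price=96, qty=7): fills=none; bids=[#1:7@96] asks=[-]
After op 2 [order #2] limit_buy(price=100, qty=3): fills=none; bids=[#2:3@100 #1:7@96] asks=[-]
After op 3 [order #3] limit_sell(price=103, qty=6): fills=none; bids=[#2:3@100 #1:7@96] asks=[#3:6@103]
After op 4 [order #4] limit_buy(price=104, qty=4): fills=#4x#3:4@103; bids=[#2:3@100 #1:7@96] asks=[#3:2@103]
After op 5 cancel(order #4): fills=none; bids=[#2:3@100 #1:7@96] asks=[#3:2@103]
After op 6 [order #5] market_buy(qty=2): fills=#5x#3:2@103; bids=[#2:3@100 #1:7@96] asks=[-]
After op 7 [order #6] limit_sell(price=100, qty=2): fills=#2x#6:2@100; bids=[#2:1@100 #1:7@96] asks=[-]
After op 8 [order #7] limit_sell(price=100, qty=3): fills=#2x#7:1@100; bids=[#1:7@96] asks=[#7:2@100]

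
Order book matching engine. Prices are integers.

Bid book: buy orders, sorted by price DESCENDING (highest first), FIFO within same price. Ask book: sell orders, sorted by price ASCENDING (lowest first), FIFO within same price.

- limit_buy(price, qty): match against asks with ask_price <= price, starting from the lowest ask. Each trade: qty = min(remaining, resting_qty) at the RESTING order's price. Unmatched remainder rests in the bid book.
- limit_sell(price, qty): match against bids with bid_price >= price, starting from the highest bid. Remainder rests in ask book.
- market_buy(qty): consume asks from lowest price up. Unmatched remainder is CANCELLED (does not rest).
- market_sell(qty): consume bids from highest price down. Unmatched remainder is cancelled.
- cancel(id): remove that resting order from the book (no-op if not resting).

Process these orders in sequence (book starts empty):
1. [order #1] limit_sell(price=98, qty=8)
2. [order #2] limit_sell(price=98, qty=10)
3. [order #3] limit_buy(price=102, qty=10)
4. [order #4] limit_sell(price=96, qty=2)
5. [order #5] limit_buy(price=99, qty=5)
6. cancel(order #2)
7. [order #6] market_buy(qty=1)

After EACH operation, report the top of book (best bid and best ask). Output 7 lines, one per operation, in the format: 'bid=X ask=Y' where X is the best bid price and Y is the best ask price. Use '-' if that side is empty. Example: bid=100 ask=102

After op 1 [order #1] limit_sell(price=98, qty=8): fills=none; bids=[-] asks=[#1:8@98]
After op 2 [order #2] limit_sell(price=98, qty=10): fills=none; bids=[-] asks=[#1:8@98 #2:10@98]
After op 3 [order #3] limit_buy(price=102, qty=10): fills=#3x#1:8@98 #3x#2:2@98; bids=[-] asks=[#2:8@98]
After op 4 [order #4] limit_sell(price=96, qty=2): fills=none; bids=[-] asks=[#4:2@96 #2:8@98]
After op 5 [order #5] limit_buy(price=99, qty=5): fills=#5x#4:2@96 #5x#2:3@98; bids=[-] asks=[#2:5@98]
After op 6 cancel(order #2): fills=none; bids=[-] asks=[-]
After op 7 [order #6] market_buy(qty=1): fills=none; bids=[-] asks=[-]

Answer: bid=- ask=98
bid=- ask=98
bid=- ask=98
bid=- ask=96
bid=- ask=98
bid=- ask=-
bid=- ask=-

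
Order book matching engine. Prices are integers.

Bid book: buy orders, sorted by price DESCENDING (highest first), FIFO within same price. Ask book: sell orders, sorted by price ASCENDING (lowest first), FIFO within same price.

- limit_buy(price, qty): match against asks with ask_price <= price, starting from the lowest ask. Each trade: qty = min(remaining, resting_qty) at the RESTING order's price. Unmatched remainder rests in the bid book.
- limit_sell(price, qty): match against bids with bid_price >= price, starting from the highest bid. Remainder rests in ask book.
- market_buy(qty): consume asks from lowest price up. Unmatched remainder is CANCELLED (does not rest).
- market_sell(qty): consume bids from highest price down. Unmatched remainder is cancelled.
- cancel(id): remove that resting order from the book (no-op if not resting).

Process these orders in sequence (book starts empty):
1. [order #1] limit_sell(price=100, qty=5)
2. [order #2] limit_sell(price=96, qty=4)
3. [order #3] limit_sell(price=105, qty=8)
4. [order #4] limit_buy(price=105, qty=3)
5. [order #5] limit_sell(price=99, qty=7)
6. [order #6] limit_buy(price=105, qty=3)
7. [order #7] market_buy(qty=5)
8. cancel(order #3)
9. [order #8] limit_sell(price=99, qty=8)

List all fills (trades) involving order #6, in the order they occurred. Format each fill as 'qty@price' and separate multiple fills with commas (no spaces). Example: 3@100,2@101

Answer: 1@96,2@99

Derivation:
After op 1 [order #1] limit_sell(price=100, qty=5): fills=none; bids=[-] asks=[#1:5@100]
After op 2 [order #2] limit_sell(price=96, qty=4): fills=none; bids=[-] asks=[#2:4@96 #1:5@100]
After op 3 [order #3] limit_sell(price=105, qty=8): fills=none; bids=[-] asks=[#2:4@96 #1:5@100 #3:8@105]
After op 4 [order #4] limit_buy(price=105, qty=3): fills=#4x#2:3@96; bids=[-] asks=[#2:1@96 #1:5@100 #3:8@105]
After op 5 [order #5] limit_sell(price=99, qty=7): fills=none; bids=[-] asks=[#2:1@96 #5:7@99 #1:5@100 #3:8@105]
After op 6 [order #6] limit_buy(price=105, qty=3): fills=#6x#2:1@96 #6x#5:2@99; bids=[-] asks=[#5:5@99 #1:5@100 #3:8@105]
After op 7 [order #7] market_buy(qty=5): fills=#7x#5:5@99; bids=[-] asks=[#1:5@100 #3:8@105]
After op 8 cancel(order #3): fills=none; bids=[-] asks=[#1:5@100]
After op 9 [order #8] limit_sell(price=99, qty=8): fills=none; bids=[-] asks=[#8:8@99 #1:5@100]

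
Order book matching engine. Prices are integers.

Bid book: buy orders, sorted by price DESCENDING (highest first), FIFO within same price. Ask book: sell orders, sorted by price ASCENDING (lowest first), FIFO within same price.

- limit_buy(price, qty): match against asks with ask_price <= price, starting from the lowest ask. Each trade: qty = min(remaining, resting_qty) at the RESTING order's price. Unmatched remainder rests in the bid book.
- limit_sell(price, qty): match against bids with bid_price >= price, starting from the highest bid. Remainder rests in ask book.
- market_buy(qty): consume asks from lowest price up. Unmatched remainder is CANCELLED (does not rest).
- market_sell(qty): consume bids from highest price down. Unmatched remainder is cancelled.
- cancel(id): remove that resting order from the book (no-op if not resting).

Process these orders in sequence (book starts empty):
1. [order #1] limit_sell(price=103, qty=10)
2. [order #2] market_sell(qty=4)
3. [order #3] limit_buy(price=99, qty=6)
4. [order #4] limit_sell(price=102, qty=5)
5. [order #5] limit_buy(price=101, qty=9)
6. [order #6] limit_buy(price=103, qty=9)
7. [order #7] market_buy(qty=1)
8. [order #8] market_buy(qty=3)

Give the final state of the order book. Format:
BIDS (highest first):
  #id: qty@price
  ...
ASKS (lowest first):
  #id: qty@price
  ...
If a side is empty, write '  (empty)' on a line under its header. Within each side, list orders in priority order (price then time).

After op 1 [order #1] limit_sell(price=103, qty=10): fills=none; bids=[-] asks=[#1:10@103]
After op 2 [order #2] market_sell(qty=4): fills=none; bids=[-] asks=[#1:10@103]
After op 3 [order #3] limit_buy(price=99, qty=6): fills=none; bids=[#3:6@99] asks=[#1:10@103]
After op 4 [order #4] limit_sell(price=102, qty=5): fills=none; bids=[#3:6@99] asks=[#4:5@102 #1:10@103]
After op 5 [order #5] limit_buy(price=101, qty=9): fills=none; bids=[#5:9@101 #3:6@99] asks=[#4:5@102 #1:10@103]
After op 6 [order #6] limit_buy(price=103, qty=9): fills=#6x#4:5@102 #6x#1:4@103; bids=[#5:9@101 #3:6@99] asks=[#1:6@103]
After op 7 [order #7] market_buy(qty=1): fills=#7x#1:1@103; bids=[#5:9@101 #3:6@99] asks=[#1:5@103]
After op 8 [order #8] market_buy(qty=3): fills=#8x#1:3@103; bids=[#5:9@101 #3:6@99] asks=[#1:2@103]

Answer: BIDS (highest first):
  #5: 9@101
  #3: 6@99
ASKS (lowest first):
  #1: 2@103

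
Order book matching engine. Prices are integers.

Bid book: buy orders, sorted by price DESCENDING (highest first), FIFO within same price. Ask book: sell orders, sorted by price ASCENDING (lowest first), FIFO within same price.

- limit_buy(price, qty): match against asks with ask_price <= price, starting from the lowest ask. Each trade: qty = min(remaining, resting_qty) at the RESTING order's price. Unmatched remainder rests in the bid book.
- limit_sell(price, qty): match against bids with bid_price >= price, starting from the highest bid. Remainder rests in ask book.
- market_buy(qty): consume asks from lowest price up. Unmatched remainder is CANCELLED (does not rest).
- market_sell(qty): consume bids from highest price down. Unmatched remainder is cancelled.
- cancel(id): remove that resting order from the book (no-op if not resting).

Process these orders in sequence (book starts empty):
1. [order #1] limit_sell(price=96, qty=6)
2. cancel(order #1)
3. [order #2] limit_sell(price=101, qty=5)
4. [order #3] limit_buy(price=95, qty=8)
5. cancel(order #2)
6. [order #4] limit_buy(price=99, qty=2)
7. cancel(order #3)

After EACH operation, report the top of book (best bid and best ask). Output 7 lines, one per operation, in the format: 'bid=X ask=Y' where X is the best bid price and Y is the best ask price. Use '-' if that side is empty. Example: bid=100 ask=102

Answer: bid=- ask=96
bid=- ask=-
bid=- ask=101
bid=95 ask=101
bid=95 ask=-
bid=99 ask=-
bid=99 ask=-

Derivation:
After op 1 [order #1] limit_sell(price=96, qty=6): fills=none; bids=[-] asks=[#1:6@96]
After op 2 cancel(order #1): fills=none; bids=[-] asks=[-]
After op 3 [order #2] limit_sell(price=101, qty=5): fills=none; bids=[-] asks=[#2:5@101]
After op 4 [order #3] limit_buy(price=95, qty=8): fills=none; bids=[#3:8@95] asks=[#2:5@101]
After op 5 cancel(order #2): fills=none; bids=[#3:8@95] asks=[-]
After op 6 [order #4] limit_buy(price=99, qty=2): fills=none; bids=[#4:2@99 #3:8@95] asks=[-]
After op 7 cancel(order #3): fills=none; bids=[#4:2@99] asks=[-]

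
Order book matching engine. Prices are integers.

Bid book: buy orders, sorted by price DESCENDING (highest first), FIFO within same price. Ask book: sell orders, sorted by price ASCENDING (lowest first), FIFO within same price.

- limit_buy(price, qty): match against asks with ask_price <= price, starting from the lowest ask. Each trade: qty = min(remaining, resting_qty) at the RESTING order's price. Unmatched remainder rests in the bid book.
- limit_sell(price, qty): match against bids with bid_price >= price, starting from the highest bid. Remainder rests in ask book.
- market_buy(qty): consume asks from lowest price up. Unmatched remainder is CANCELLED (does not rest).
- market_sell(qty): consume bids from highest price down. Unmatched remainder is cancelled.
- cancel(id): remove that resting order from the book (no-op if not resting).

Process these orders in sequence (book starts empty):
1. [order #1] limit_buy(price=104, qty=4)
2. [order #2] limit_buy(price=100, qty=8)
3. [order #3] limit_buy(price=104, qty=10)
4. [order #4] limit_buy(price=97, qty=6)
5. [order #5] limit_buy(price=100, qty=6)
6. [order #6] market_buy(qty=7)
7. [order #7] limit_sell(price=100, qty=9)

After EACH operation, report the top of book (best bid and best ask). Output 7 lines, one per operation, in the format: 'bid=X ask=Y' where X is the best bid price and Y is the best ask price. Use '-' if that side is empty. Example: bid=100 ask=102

After op 1 [order #1] limit_buy(price=104, qty=4): fills=none; bids=[#1:4@104] asks=[-]
After op 2 [order #2] limit_buy(price=100, qty=8): fills=none; bids=[#1:4@104 #2:8@100] asks=[-]
After op 3 [order #3] limit_buy(price=104, qty=10): fills=none; bids=[#1:4@104 #3:10@104 #2:8@100] asks=[-]
After op 4 [order #4] limit_buy(price=97, qty=6): fills=none; bids=[#1:4@104 #3:10@104 #2:8@100 #4:6@97] asks=[-]
After op 5 [order #5] limit_buy(price=100, qty=6): fills=none; bids=[#1:4@104 #3:10@104 #2:8@100 #5:6@100 #4:6@97] asks=[-]
After op 6 [order #6] market_buy(qty=7): fills=none; bids=[#1:4@104 #3:10@104 #2:8@100 #5:6@100 #4:6@97] asks=[-]
After op 7 [order #7] limit_sell(price=100, qty=9): fills=#1x#7:4@104 #3x#7:5@104; bids=[#3:5@104 #2:8@100 #5:6@100 #4:6@97] asks=[-]

Answer: bid=104 ask=-
bid=104 ask=-
bid=104 ask=-
bid=104 ask=-
bid=104 ask=-
bid=104 ask=-
bid=104 ask=-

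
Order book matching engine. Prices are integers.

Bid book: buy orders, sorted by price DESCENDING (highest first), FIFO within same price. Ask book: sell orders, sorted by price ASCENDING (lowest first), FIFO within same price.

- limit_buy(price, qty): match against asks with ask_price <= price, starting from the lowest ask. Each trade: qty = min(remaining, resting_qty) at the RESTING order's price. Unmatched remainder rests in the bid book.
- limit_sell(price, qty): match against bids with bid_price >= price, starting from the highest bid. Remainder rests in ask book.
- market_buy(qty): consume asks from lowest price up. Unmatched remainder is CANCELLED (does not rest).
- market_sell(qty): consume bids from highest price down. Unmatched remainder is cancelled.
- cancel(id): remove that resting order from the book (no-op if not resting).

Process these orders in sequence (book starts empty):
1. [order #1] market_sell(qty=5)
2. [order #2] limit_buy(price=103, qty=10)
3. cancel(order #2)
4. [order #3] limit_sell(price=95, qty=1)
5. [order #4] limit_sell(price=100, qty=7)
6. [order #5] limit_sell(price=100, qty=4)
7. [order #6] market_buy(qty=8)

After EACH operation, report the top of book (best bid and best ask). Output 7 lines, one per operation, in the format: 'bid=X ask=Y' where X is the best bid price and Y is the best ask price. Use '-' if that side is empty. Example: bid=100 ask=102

After op 1 [order #1] market_sell(qty=5): fills=none; bids=[-] asks=[-]
After op 2 [order #2] limit_buy(price=103, qty=10): fills=none; bids=[#2:10@103] asks=[-]
After op 3 cancel(order #2): fills=none; bids=[-] asks=[-]
After op 4 [order #3] limit_sell(price=95, qty=1): fills=none; bids=[-] asks=[#3:1@95]
After op 5 [order #4] limit_sell(price=100, qty=7): fills=none; bids=[-] asks=[#3:1@95 #4:7@100]
After op 6 [order #5] limit_sell(price=100, qty=4): fills=none; bids=[-] asks=[#3:1@95 #4:7@100 #5:4@100]
After op 7 [order #6] market_buy(qty=8): fills=#6x#3:1@95 #6x#4:7@100; bids=[-] asks=[#5:4@100]

Answer: bid=- ask=-
bid=103 ask=-
bid=- ask=-
bid=- ask=95
bid=- ask=95
bid=- ask=95
bid=- ask=100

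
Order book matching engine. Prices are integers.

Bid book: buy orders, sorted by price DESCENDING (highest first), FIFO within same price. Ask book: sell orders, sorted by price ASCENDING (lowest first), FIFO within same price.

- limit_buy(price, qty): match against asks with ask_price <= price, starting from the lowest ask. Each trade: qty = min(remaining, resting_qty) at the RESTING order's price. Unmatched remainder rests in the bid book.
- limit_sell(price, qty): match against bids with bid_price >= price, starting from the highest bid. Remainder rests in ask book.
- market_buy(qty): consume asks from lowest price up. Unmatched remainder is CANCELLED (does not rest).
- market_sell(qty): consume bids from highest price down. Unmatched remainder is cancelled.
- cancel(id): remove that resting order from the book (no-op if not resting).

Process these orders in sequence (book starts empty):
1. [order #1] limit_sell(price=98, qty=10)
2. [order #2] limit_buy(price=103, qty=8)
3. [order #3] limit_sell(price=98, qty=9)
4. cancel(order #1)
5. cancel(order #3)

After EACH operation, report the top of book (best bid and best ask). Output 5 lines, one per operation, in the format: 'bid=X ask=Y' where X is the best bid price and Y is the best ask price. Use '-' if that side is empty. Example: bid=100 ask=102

After op 1 [order #1] limit_sell(price=98, qty=10): fills=none; bids=[-] asks=[#1:10@98]
After op 2 [order #2] limit_buy(price=103, qty=8): fills=#2x#1:8@98; bids=[-] asks=[#1:2@98]
After op 3 [order #3] limit_sell(price=98, qty=9): fills=none; bids=[-] asks=[#1:2@98 #3:9@98]
After op 4 cancel(order #1): fills=none; bids=[-] asks=[#3:9@98]
After op 5 cancel(order #3): fills=none; bids=[-] asks=[-]

Answer: bid=- ask=98
bid=- ask=98
bid=- ask=98
bid=- ask=98
bid=- ask=-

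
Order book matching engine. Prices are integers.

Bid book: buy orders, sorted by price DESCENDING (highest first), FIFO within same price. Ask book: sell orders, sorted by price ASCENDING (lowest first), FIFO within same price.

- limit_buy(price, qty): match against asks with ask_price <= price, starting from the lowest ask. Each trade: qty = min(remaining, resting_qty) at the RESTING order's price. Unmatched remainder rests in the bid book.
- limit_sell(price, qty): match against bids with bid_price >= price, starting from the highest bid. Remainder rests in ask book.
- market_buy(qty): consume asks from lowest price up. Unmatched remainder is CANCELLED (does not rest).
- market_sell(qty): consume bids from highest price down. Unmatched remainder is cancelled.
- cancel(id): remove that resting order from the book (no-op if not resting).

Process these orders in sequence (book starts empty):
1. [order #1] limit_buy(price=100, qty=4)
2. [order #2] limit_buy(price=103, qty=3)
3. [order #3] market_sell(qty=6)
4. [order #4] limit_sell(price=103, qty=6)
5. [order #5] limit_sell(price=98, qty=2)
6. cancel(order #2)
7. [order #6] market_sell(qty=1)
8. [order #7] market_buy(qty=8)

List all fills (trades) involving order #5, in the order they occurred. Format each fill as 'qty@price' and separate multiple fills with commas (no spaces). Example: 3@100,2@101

Answer: 1@100,1@98

Derivation:
After op 1 [order #1] limit_buy(price=100, qty=4): fills=none; bids=[#1:4@100] asks=[-]
After op 2 [order #2] limit_buy(price=103, qty=3): fills=none; bids=[#2:3@103 #1:4@100] asks=[-]
After op 3 [order #3] market_sell(qty=6): fills=#2x#3:3@103 #1x#3:3@100; bids=[#1:1@100] asks=[-]
After op 4 [order #4] limit_sell(price=103, qty=6): fills=none; bids=[#1:1@100] asks=[#4:6@103]
After op 5 [order #5] limit_sell(price=98, qty=2): fills=#1x#5:1@100; bids=[-] asks=[#5:1@98 #4:6@103]
After op 6 cancel(order #2): fills=none; bids=[-] asks=[#5:1@98 #4:6@103]
After op 7 [order #6] market_sell(qty=1): fills=none; bids=[-] asks=[#5:1@98 #4:6@103]
After op 8 [order #7] market_buy(qty=8): fills=#7x#5:1@98 #7x#4:6@103; bids=[-] asks=[-]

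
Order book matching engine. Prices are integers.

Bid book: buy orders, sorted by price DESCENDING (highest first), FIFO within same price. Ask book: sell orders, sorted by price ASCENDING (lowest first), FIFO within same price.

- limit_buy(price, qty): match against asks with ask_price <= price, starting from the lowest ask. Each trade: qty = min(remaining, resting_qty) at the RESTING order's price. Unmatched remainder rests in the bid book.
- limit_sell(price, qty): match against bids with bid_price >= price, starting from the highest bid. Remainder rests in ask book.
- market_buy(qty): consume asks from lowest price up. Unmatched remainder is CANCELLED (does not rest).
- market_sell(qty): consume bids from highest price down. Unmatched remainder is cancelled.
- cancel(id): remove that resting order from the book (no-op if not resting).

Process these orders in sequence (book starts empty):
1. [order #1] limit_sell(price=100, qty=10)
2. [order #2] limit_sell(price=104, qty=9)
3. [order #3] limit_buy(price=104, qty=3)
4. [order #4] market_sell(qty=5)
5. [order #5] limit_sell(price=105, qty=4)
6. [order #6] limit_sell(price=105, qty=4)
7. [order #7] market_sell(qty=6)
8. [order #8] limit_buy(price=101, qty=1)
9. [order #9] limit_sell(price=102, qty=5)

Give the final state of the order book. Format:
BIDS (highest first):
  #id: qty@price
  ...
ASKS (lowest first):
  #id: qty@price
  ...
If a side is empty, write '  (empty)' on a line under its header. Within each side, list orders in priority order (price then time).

After op 1 [order #1] limit_sell(price=100, qty=10): fills=none; bids=[-] asks=[#1:10@100]
After op 2 [order #2] limit_sell(price=104, qty=9): fills=none; bids=[-] asks=[#1:10@100 #2:9@104]
After op 3 [order #3] limit_buy(price=104, qty=3): fills=#3x#1:3@100; bids=[-] asks=[#1:7@100 #2:9@104]
After op 4 [order #4] market_sell(qty=5): fills=none; bids=[-] asks=[#1:7@100 #2:9@104]
After op 5 [order #5] limit_sell(price=105, qty=4): fills=none; bids=[-] asks=[#1:7@100 #2:9@104 #5:4@105]
After op 6 [order #6] limit_sell(price=105, qty=4): fills=none; bids=[-] asks=[#1:7@100 #2:9@104 #5:4@105 #6:4@105]
After op 7 [order #7] market_sell(qty=6): fills=none; bids=[-] asks=[#1:7@100 #2:9@104 #5:4@105 #6:4@105]
After op 8 [order #8] limit_buy(price=101, qty=1): fills=#8x#1:1@100; bids=[-] asks=[#1:6@100 #2:9@104 #5:4@105 #6:4@105]
After op 9 [order #9] limit_sell(price=102, qty=5): fills=none; bids=[-] asks=[#1:6@100 #9:5@102 #2:9@104 #5:4@105 #6:4@105]

Answer: BIDS (highest first):
  (empty)
ASKS (lowest first):
  #1: 6@100
  #9: 5@102
  #2: 9@104
  #5: 4@105
  #6: 4@105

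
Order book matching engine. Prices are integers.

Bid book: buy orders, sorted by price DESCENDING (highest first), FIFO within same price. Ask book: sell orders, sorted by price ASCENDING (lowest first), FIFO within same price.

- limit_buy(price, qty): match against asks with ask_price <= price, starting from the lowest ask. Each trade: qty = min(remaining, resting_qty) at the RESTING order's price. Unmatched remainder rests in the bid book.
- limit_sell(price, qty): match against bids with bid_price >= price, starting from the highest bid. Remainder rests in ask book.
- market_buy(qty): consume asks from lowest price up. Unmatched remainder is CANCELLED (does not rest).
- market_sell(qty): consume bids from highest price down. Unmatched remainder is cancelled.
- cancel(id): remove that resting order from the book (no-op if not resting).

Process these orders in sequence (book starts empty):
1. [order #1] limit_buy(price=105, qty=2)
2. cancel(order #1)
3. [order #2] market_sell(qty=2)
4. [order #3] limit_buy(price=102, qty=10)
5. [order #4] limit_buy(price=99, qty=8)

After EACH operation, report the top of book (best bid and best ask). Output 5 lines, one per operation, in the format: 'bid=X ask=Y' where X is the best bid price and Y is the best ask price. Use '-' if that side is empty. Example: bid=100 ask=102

Answer: bid=105 ask=-
bid=- ask=-
bid=- ask=-
bid=102 ask=-
bid=102 ask=-

Derivation:
After op 1 [order #1] limit_buy(price=105, qty=2): fills=none; bids=[#1:2@105] asks=[-]
After op 2 cancel(order #1): fills=none; bids=[-] asks=[-]
After op 3 [order #2] market_sell(qty=2): fills=none; bids=[-] asks=[-]
After op 4 [order #3] limit_buy(price=102, qty=10): fills=none; bids=[#3:10@102] asks=[-]
After op 5 [order #4] limit_buy(price=99, qty=8): fills=none; bids=[#3:10@102 #4:8@99] asks=[-]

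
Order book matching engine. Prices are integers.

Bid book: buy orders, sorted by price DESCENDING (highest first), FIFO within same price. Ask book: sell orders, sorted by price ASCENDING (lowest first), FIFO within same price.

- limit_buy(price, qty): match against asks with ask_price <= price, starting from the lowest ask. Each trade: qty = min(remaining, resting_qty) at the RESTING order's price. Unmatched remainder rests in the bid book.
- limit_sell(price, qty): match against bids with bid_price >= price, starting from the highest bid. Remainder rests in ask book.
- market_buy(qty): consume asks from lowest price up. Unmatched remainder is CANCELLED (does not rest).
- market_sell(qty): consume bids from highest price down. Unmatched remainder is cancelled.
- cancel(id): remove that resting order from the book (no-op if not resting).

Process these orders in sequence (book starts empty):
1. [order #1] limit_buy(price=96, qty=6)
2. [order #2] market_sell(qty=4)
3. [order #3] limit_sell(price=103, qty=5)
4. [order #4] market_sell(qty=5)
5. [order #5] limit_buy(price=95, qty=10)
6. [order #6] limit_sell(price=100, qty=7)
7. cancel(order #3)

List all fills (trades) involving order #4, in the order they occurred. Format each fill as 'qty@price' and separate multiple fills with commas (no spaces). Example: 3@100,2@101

Answer: 2@96

Derivation:
After op 1 [order #1] limit_buy(price=96, qty=6): fills=none; bids=[#1:6@96] asks=[-]
After op 2 [order #2] market_sell(qty=4): fills=#1x#2:4@96; bids=[#1:2@96] asks=[-]
After op 3 [order #3] limit_sell(price=103, qty=5): fills=none; bids=[#1:2@96] asks=[#3:5@103]
After op 4 [order #4] market_sell(qty=5): fills=#1x#4:2@96; bids=[-] asks=[#3:5@103]
After op 5 [order #5] limit_buy(price=95, qty=10): fills=none; bids=[#5:10@95] asks=[#3:5@103]
After op 6 [order #6] limit_sell(price=100, qty=7): fills=none; bids=[#5:10@95] asks=[#6:7@100 #3:5@103]
After op 7 cancel(order #3): fills=none; bids=[#5:10@95] asks=[#6:7@100]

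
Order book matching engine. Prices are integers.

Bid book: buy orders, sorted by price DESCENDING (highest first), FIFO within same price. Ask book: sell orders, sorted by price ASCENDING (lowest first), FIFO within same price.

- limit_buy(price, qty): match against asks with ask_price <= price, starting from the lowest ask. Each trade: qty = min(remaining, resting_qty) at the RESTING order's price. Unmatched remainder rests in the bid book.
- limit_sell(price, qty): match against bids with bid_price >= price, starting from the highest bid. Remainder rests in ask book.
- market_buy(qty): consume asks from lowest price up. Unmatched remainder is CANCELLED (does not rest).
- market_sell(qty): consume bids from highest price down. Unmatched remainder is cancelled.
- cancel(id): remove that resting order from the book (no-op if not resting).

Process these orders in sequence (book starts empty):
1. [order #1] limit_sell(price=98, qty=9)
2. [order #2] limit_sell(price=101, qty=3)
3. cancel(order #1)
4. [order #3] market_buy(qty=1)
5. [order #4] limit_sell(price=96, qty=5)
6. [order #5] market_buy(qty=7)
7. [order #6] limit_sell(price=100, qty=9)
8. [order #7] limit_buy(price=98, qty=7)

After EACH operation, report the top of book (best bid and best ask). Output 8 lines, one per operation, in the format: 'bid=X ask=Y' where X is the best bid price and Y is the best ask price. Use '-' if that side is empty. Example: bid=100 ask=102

After op 1 [order #1] limit_sell(price=98, qty=9): fills=none; bids=[-] asks=[#1:9@98]
After op 2 [order #2] limit_sell(price=101, qty=3): fills=none; bids=[-] asks=[#1:9@98 #2:3@101]
After op 3 cancel(order #1): fills=none; bids=[-] asks=[#2:3@101]
After op 4 [order #3] market_buy(qty=1): fills=#3x#2:1@101; bids=[-] asks=[#2:2@101]
After op 5 [order #4] limit_sell(price=96, qty=5): fills=none; bids=[-] asks=[#4:5@96 #2:2@101]
After op 6 [order #5] market_buy(qty=7): fills=#5x#4:5@96 #5x#2:2@101; bids=[-] asks=[-]
After op 7 [order #6] limit_sell(price=100, qty=9): fills=none; bids=[-] asks=[#6:9@100]
After op 8 [order #7] limit_buy(price=98, qty=7): fills=none; bids=[#7:7@98] asks=[#6:9@100]

Answer: bid=- ask=98
bid=- ask=98
bid=- ask=101
bid=- ask=101
bid=- ask=96
bid=- ask=-
bid=- ask=100
bid=98 ask=100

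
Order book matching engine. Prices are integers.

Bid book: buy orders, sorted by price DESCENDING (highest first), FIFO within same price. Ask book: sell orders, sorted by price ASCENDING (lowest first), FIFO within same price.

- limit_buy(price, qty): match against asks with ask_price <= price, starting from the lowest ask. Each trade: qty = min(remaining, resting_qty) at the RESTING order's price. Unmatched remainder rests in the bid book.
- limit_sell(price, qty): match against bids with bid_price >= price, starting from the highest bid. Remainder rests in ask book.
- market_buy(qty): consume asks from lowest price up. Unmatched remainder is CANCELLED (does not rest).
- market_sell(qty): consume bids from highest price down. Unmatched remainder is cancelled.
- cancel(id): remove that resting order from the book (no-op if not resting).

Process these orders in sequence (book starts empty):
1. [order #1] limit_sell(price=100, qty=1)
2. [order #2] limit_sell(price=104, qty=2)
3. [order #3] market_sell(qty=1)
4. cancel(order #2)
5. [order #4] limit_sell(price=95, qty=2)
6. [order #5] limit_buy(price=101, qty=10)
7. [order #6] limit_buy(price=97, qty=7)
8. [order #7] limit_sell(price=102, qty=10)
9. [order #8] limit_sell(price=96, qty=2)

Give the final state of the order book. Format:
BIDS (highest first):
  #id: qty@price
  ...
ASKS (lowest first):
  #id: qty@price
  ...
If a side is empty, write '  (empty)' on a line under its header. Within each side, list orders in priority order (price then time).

Answer: BIDS (highest first):
  #5: 5@101
  #6: 7@97
ASKS (lowest first):
  #7: 10@102

Derivation:
After op 1 [order #1] limit_sell(price=100, qty=1): fills=none; bids=[-] asks=[#1:1@100]
After op 2 [order #2] limit_sell(price=104, qty=2): fills=none; bids=[-] asks=[#1:1@100 #2:2@104]
After op 3 [order #3] market_sell(qty=1): fills=none; bids=[-] asks=[#1:1@100 #2:2@104]
After op 4 cancel(order #2): fills=none; bids=[-] asks=[#1:1@100]
After op 5 [order #4] limit_sell(price=95, qty=2): fills=none; bids=[-] asks=[#4:2@95 #1:1@100]
After op 6 [order #5] limit_buy(price=101, qty=10): fills=#5x#4:2@95 #5x#1:1@100; bids=[#5:7@101] asks=[-]
After op 7 [order #6] limit_buy(price=97, qty=7): fills=none; bids=[#5:7@101 #6:7@97] asks=[-]
After op 8 [order #7] limit_sell(price=102, qty=10): fills=none; bids=[#5:7@101 #6:7@97] asks=[#7:10@102]
After op 9 [order #8] limit_sell(price=96, qty=2): fills=#5x#8:2@101; bids=[#5:5@101 #6:7@97] asks=[#7:10@102]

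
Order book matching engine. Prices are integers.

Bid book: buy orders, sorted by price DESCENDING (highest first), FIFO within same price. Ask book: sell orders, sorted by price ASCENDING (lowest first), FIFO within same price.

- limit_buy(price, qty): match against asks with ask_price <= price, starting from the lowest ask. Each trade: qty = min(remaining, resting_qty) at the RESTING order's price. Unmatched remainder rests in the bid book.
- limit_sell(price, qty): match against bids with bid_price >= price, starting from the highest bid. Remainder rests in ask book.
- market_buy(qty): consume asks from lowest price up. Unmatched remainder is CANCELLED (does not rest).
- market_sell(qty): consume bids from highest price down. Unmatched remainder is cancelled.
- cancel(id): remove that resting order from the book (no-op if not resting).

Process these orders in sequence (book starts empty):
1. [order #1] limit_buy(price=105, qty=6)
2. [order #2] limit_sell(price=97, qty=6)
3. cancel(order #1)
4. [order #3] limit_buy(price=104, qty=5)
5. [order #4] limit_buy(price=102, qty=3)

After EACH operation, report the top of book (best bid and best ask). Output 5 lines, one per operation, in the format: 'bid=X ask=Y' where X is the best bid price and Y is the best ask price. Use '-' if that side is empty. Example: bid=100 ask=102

After op 1 [order #1] limit_buy(price=105, qty=6): fills=none; bids=[#1:6@105] asks=[-]
After op 2 [order #2] limit_sell(price=97, qty=6): fills=#1x#2:6@105; bids=[-] asks=[-]
After op 3 cancel(order #1): fills=none; bids=[-] asks=[-]
After op 4 [order #3] limit_buy(price=104, qty=5): fills=none; bids=[#3:5@104] asks=[-]
After op 5 [order #4] limit_buy(price=102, qty=3): fills=none; bids=[#3:5@104 #4:3@102] asks=[-]

Answer: bid=105 ask=-
bid=- ask=-
bid=- ask=-
bid=104 ask=-
bid=104 ask=-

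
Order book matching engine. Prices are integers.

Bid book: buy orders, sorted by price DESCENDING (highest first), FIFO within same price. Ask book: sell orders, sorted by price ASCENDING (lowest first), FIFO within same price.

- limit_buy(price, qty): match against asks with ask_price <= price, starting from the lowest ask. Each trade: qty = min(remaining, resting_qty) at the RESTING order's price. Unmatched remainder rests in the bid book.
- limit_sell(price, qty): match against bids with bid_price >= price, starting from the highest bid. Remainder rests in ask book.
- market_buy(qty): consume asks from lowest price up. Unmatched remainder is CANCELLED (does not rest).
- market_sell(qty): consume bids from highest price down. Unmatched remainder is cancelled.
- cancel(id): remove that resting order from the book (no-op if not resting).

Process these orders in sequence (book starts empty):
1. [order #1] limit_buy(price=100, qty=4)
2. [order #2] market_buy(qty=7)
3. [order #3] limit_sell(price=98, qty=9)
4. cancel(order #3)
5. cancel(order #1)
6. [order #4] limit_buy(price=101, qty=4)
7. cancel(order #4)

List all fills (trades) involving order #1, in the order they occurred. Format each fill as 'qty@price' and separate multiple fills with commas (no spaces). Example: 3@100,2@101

After op 1 [order #1] limit_buy(price=100, qty=4): fills=none; bids=[#1:4@100] asks=[-]
After op 2 [order #2] market_buy(qty=7): fills=none; bids=[#1:4@100] asks=[-]
After op 3 [order #3] limit_sell(price=98, qty=9): fills=#1x#3:4@100; bids=[-] asks=[#3:5@98]
After op 4 cancel(order #3): fills=none; bids=[-] asks=[-]
After op 5 cancel(order #1): fills=none; bids=[-] asks=[-]
After op 6 [order #4] limit_buy(price=101, qty=4): fills=none; bids=[#4:4@101] asks=[-]
After op 7 cancel(order #4): fills=none; bids=[-] asks=[-]

Answer: 4@100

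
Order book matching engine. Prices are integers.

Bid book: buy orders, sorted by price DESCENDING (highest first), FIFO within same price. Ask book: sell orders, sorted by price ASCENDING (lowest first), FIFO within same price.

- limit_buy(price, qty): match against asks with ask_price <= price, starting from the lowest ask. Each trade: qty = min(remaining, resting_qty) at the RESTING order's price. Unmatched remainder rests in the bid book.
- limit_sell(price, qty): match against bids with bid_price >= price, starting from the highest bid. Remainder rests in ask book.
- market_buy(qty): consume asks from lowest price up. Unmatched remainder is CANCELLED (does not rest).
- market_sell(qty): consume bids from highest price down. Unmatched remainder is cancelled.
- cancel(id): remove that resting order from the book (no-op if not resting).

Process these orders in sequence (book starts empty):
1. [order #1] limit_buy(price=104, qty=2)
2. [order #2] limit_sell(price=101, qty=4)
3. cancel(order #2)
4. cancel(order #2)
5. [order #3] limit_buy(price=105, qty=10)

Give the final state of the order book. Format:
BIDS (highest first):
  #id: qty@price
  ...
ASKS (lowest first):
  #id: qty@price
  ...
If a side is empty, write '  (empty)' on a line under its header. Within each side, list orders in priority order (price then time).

Answer: BIDS (highest first):
  #3: 10@105
ASKS (lowest first):
  (empty)

Derivation:
After op 1 [order #1] limit_buy(price=104, qty=2): fills=none; bids=[#1:2@104] asks=[-]
After op 2 [order #2] limit_sell(price=101, qty=4): fills=#1x#2:2@104; bids=[-] asks=[#2:2@101]
After op 3 cancel(order #2): fills=none; bids=[-] asks=[-]
After op 4 cancel(order #2): fills=none; bids=[-] asks=[-]
After op 5 [order #3] limit_buy(price=105, qty=10): fills=none; bids=[#3:10@105] asks=[-]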